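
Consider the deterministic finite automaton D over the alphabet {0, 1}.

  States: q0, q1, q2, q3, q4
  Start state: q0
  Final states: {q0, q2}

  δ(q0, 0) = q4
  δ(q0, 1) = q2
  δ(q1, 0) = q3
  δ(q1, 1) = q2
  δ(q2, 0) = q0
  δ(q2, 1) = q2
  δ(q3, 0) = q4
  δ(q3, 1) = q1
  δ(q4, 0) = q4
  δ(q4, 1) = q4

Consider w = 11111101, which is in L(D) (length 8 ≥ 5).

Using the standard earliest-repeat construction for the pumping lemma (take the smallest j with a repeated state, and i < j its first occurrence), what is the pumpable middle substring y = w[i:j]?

1

State sequence: q0 -1-> q2 -1-> q2 -1-> q2 -1-> q2 -1-> q2 -1-> q2 -0-> q0 -1-> q2
First repeat at step 2: q2 was already visited.

So i = 1, j = 2, giving x = w[0:1] = 1, y = w[1:2] = 1, z = w[2:8] = 111101.
Check: |xy| = 2 ≤ 5 and |y| = 1 ≥ 1. Reading y takes D from q2 back to q2, so every xyⁱz is accepted.
Pumping length from the standard proof: p = 5 (the number of states). The repeated state found above gives |xy| = j ≤ 5 and |y| = j − i ≥ 1.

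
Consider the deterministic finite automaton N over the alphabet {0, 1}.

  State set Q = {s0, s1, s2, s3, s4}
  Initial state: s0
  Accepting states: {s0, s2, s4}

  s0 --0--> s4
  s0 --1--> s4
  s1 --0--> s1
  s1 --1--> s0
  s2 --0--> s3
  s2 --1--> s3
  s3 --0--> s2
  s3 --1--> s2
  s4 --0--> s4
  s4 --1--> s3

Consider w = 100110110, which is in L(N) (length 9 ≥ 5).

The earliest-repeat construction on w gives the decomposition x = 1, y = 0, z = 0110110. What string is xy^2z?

xy^2z = 1·0·0·0110110 = 1000110110.
Reading y = 0 takes N from s4 back to s4, so after x·y·y the machine is still in s4, and z then leads to the accepting state s2. Hence 1000110110 ∈ L(N).

1000110110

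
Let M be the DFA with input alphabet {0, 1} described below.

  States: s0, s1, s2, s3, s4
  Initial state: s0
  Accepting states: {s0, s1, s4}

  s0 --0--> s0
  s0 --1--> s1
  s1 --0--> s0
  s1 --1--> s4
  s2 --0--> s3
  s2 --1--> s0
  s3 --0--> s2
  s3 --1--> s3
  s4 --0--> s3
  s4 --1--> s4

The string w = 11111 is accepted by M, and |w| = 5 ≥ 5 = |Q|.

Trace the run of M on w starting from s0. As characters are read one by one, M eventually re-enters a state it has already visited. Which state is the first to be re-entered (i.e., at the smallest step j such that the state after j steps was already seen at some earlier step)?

s4

Run of M on w = 1 1 1 1 1:
  step 0: s0  (start)
  step 1: s1  (read 1: s0→s1)
  step 2: s4  (read 1: s1→s4)
  step 3: s4  (read 1: s4→s4)   ← first repeat (s4 seen earlier)
  step 4: s4  (read 1: s4→s4)
  step 5: s4  (read 1: s4→s4)

The earliest repeat is at step j = 3: M is in s4, which it already visited at step i = 2.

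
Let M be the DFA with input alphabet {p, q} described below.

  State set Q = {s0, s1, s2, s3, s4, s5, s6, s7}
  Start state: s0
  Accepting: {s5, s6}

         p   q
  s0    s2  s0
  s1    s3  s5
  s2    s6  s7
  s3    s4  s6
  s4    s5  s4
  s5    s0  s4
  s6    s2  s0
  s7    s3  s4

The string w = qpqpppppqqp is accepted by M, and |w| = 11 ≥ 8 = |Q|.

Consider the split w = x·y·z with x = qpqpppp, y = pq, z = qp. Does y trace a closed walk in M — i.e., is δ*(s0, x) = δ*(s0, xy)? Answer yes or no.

Run of M on the first 9 characters of w = q p q p p p p p q:
  step 0: s0  (start)
  step 1: s0  (read q: s0→s0)
  step 2: s2  (read p: s0→s2)
  step 3: s7  (read q: s2→s7)
  step 4: s3  (read p: s7→s3)
  step 5: s4  (read p: s3→s4)
  step 6: s5  (read p: s4→s5)
  step 7: s0  (read p: s5→s0)
  step 8: s2  (read p: s0→s2)
  step 9: s7  (read q: s2→s7)

After x (step 7): s0. After xy (step 9): s7.
They differ (s0 ≠ s7), so y is not a cycle from the state after x; this split is not the one the pumping-lemma construction produces, and pumping y need not keep the string in L(M).

no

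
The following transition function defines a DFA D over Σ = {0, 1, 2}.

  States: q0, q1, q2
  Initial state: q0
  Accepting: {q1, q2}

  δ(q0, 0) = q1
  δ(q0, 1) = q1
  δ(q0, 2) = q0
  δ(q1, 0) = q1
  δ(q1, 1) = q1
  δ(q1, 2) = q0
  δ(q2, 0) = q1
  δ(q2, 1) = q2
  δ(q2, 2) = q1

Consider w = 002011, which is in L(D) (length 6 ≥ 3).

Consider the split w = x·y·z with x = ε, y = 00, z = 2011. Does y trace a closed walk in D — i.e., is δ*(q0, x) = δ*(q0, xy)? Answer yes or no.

no

State sequence: q0 -0-> q1 -0-> q1

After x (step 0): q0. After xy (step 2): q1.
They differ (q0 ≠ q1), so y is not a cycle from the state after x; this split is not the one the pumping-lemma construction produces, and pumping y need not keep the string in L(D).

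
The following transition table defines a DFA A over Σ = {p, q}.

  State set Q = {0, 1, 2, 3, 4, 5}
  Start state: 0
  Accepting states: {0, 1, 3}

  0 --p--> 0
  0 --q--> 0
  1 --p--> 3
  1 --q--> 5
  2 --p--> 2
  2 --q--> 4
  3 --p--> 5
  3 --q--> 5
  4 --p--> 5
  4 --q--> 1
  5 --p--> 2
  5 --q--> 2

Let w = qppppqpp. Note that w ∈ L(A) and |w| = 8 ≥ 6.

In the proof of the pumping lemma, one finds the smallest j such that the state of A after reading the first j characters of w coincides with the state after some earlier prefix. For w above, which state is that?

0

State sequence: 0 -q-> 0 -p-> 0 -p-> 0 -p-> 0 -p-> 0 -q-> 0 -p-> 0 -p-> 0
First repeat at step 1: 0 was already visited.

The earliest repeat is at step j = 1: A is in 0, which it already visited at step i = 0.
The DFA has 6 states, so the proof of the pumping lemma guarantees a repeated state among the first 6+1 visited; the segment between the two visits is the pumpable y.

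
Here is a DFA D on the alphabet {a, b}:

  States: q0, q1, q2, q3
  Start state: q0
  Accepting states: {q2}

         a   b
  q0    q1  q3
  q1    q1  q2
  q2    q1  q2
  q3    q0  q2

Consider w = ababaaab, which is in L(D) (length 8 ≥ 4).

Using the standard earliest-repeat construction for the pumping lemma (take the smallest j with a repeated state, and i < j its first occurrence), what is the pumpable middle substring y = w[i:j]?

State sequence: q0 -a-> q1 -b-> q2 -a-> q1 -b-> q2 -a-> q1 -a-> q1 -a-> q1 -b-> q2
First repeat at step 3: q1 was already visited.

So i = 1, j = 3, giving x = w[0:1] = a, y = w[1:3] = ba, z = w[3:8] = baaab.
Check: |xy| = 3 ≤ 4 and |y| = 2 ≥ 1. Reading y takes D from q1 back to q1, so every xyⁱz is accepted.
With |Q| = 4, pigeonhole forces a state repeat no later than step 4; the substring read between the first and second visits to that state can be pumped.

ba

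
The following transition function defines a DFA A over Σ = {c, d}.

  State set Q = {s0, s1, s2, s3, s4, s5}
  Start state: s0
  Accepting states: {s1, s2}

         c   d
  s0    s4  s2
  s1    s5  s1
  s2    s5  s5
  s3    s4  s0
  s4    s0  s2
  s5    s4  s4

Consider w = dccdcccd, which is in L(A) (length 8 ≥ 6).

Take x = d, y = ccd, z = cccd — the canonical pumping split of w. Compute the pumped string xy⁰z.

dcccd

xy⁰z = xz = d·cccd = dcccd.
Reading y = ccd takes A from s2 back to s2, so after x the machine is still in s2, and z then leads to the accepting state s2. Hence dcccd ∈ L(A).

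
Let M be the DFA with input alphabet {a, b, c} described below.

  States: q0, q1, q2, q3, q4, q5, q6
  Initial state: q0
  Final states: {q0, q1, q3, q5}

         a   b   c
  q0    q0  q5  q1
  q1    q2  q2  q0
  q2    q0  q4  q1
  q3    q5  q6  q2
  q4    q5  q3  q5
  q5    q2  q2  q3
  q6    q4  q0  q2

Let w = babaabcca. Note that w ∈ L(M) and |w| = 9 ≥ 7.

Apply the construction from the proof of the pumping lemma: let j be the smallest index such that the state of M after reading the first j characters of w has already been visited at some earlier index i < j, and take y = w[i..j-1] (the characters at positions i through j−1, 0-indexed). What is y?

Run of M on w = b a b a a b c c a:
  step 0: q0  (start)
  step 1: q5  (read b: q0→q5)
  step 2: q2  (read a: q5→q2)
  step 3: q4  (read b: q2→q4)
  step 4: q5  (read a: q4→q5)   ← first repeat (q5 seen earlier)
  step 5: q2  (read a: q5→q2)
  step 6: q4  (read b: q2→q4)
  step 7: q5  (read c: q4→q5)
  step 8: q3  (read c: q5→q3)
  step 9: q5  (read a: q3→q5)

So i = 1, j = 4, giving x = w[0:1] = b, y = w[1:4] = aba, z = w[4:9] = abcca.
Check: |xy| = 4 ≤ 7 and |y| = 3 ≥ 1. Reading y takes M from q5 back to q5, so every xyⁱz is accepted.
The DFA has 7 states, so the proof of the pumping lemma guarantees a repeated state among the first 7+1 visited; the segment between the two visits is the pumpable y.

aba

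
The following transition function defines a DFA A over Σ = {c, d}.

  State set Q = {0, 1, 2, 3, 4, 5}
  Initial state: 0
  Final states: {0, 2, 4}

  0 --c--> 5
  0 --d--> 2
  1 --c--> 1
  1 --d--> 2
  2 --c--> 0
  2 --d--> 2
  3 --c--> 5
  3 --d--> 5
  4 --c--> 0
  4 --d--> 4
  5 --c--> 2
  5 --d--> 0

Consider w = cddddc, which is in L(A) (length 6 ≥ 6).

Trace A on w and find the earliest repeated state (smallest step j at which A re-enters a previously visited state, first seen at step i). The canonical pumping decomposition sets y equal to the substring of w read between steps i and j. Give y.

Run of A on w = c d d d d c:
  step 0: 0  (start)
  step 1: 5  (read c: 0→5)
  step 2: 0  (read d: 5→0)   ← first repeat (0 seen earlier)
  step 3: 2  (read d: 0→2)
  step 4: 2  (read d: 2→2)
  step 5: 2  (read d: 2→2)
  step 6: 0  (read c: 2→0)

So i = 0, j = 2, giving x = w[0:0] = ε, y = w[0:2] = cd, z = w[2:6] = dddc.
Check: |xy| = 2 ≤ 6 and |y| = 2 ≥ 1. Reading y takes A from 0 back to 0, so every xyⁱz is accepted.

cd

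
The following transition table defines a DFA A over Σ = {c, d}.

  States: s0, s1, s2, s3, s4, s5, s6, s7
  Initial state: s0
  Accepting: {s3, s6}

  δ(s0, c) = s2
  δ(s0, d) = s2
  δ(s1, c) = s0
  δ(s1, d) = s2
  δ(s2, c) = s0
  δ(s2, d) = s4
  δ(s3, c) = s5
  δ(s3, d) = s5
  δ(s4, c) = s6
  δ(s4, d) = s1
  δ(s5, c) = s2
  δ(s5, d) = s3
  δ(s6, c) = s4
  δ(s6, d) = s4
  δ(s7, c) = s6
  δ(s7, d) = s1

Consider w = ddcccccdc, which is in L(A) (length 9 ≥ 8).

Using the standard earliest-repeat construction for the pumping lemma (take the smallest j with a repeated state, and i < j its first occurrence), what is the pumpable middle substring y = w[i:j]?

Run of A on w = d d c c c c c d c:
  step 0: s0  (start)
  step 1: s2  (read d: s0→s2)
  step 2: s4  (read d: s2→s4)
  step 3: s6  (read c: s4→s6)
  step 4: s4  (read c: s6→s4)   ← first repeat (s4 seen earlier)
  step 5: s6  (read c: s4→s6)
  step 6: s4  (read c: s6→s4)
  step 7: s6  (read c: s4→s6)
  step 8: s4  (read d: s6→s4)
  step 9: s6  (read c: s4→s6)

So i = 2, j = 4, giving x = w[0:2] = dd, y = w[2:4] = cc, z = w[4:9] = cccdc.
Check: |xy| = 4 ≤ 8 and |y| = 2 ≥ 1. Reading y takes A from s4 back to s4, so every xyⁱz is accepted.

cc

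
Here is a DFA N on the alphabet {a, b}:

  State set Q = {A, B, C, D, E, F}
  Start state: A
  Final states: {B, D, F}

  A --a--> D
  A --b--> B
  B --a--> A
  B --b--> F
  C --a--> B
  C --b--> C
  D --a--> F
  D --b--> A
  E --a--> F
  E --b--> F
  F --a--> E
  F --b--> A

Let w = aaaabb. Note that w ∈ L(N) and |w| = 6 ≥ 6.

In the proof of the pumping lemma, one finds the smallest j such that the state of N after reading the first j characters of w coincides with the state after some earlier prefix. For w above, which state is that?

F

State sequence: A -a-> D -a-> F -a-> E -a-> F -b-> A -b-> B
First repeat at step 4: F was already visited.

The earliest repeat is at step j = 4: N is in F, which it already visited at step i = 2.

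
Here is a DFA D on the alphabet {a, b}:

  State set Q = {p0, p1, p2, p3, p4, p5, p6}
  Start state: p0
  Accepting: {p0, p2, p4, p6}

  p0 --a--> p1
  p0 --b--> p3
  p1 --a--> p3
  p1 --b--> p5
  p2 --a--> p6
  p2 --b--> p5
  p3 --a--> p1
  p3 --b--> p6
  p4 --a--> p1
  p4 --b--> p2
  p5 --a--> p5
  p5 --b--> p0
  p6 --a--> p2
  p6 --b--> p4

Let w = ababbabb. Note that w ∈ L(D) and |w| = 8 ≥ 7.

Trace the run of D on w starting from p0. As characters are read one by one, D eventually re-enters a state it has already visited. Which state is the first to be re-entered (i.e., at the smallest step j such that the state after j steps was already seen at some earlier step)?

Run of D on w = a b a b b a b b:
  step 0: p0  (start)
  step 1: p1  (read a: p0→p1)
  step 2: p5  (read b: p1→p5)
  step 3: p5  (read a: p5→p5)   ← first repeat (p5 seen earlier)
  step 4: p0  (read b: p5→p0)
  step 5: p3  (read b: p0→p3)
  step 6: p1  (read a: p3→p1)
  step 7: p5  (read b: p1→p5)
  step 8: p0  (read b: p5→p0)

The earliest repeat is at step j = 3: D is in p5, which it already visited at step i = 2.

p5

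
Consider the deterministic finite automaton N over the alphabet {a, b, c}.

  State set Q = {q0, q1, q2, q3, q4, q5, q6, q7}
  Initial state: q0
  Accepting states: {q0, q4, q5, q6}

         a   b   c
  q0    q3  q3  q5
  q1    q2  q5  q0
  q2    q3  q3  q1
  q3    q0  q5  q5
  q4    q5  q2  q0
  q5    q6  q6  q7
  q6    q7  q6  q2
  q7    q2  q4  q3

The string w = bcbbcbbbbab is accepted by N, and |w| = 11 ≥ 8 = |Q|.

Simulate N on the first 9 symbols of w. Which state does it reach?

q6

Run of N on the first 9 characters of w = b c b b c b b b b:
  step 0: q0  (start)
  step 1: q3  (read b: q0→q3)
  step 2: q5  (read c: q3→q5)
  step 3: q6  (read b: q5→q6)
  step 4: q6  (read b: q6→q6)
  step 5: q2  (read c: q6→q2)
  step 6: q3  (read b: q2→q3)
  step 7: q5  (read b: q3→q5)
  step 8: q6  (read b: q5→q6)
  step 9: q6  (read b: q6→q6)

After reading 9 characters, N is in state q6.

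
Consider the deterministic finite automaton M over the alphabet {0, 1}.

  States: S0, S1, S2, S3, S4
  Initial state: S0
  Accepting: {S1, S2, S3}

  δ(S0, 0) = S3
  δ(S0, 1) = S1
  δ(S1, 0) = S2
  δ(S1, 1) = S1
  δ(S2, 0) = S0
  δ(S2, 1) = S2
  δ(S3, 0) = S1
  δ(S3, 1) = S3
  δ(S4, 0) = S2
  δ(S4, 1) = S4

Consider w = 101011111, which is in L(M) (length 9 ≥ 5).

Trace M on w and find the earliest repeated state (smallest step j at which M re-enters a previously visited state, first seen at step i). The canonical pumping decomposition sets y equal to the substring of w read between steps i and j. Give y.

Run of M on w = 1 0 1 0 1 1 1 1 1:
  step 0: S0  (start)
  step 1: S1  (read 1: S0→S1)
  step 2: S2  (read 0: S1→S2)
  step 3: S2  (read 1: S2→S2)   ← first repeat (S2 seen earlier)
  step 4: S0  (read 0: S2→S0)
  step 5: S1  (read 1: S0→S1)
  step 6: S1  (read 1: S1→S1)
  step 7: S1  (read 1: S1→S1)
  step 8: S1  (read 1: S1→S1)
  step 9: S1  (read 1: S1→S1)

So i = 2, j = 3, giving x = w[0:2] = 10, y = w[2:3] = 1, z = w[3:9] = 011111.
Check: |xy| = 3 ≤ 5 and |y| = 1 ≥ 1. Reading y takes M from S2 back to S2, so every xyⁱz is accepted.
Pumping length from the standard proof: p = 5 (the number of states). The repeated state found above gives |xy| = j ≤ 5 and |y| = j − i ≥ 1.

1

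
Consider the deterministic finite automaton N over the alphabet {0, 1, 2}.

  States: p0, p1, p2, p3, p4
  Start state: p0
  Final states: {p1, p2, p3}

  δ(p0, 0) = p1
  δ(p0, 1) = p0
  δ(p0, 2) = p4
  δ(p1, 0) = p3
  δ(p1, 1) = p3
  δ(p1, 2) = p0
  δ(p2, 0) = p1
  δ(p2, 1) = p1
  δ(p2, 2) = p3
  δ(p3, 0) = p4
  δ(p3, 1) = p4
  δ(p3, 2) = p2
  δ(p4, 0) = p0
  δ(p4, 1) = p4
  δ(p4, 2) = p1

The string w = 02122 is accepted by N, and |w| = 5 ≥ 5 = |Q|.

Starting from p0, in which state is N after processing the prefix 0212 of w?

p4

Run of N on the first 4 characters of w = 0 2 1 2:
  step 0: p0  (start)
  step 1: p1  (read 0: p0→p1)
  step 2: p0  (read 2: p1→p0)
  step 3: p0  (read 1: p0→p0)
  step 4: p4  (read 2: p0→p4)

After reading 4 characters, N is in state p4.
(This kind of state-tracing is the core of the pumping-lemma construction: with 5 states, pigeonhole forces a repeat within the first 5 steps.)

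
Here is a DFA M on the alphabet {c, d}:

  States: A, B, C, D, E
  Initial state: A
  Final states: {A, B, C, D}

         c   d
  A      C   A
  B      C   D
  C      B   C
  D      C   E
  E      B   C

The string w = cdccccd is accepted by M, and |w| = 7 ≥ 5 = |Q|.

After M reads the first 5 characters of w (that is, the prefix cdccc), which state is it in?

B

Run of M on the first 5 characters of w = c d c c c:
  step 0: A  (start)
  step 1: C  (read c: A→C)
  step 2: C  (read d: C→C)
  step 3: B  (read c: C→B)
  step 4: C  (read c: B→C)
  step 5: B  (read c: C→B)

After reading 5 characters, M is in state B.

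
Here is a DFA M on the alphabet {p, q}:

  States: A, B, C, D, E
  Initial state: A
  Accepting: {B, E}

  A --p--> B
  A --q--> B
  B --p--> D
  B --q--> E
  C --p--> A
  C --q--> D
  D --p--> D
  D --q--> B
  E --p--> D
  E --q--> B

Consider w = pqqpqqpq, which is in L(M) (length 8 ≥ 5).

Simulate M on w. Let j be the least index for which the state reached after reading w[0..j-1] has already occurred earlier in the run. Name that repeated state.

State sequence: A -p-> B -q-> E -q-> B -p-> D -q-> B -q-> E -p-> D -q-> B
First repeat at step 3: B was already visited.

The earliest repeat is at step j = 3: M is in B, which it already visited at step i = 1.
Since M has 5 states, any run of length ≥ 5 visits 5+1 states, so by pigeonhole some state repeats within the first 5 steps — that repeat gives the pumpable loop.

B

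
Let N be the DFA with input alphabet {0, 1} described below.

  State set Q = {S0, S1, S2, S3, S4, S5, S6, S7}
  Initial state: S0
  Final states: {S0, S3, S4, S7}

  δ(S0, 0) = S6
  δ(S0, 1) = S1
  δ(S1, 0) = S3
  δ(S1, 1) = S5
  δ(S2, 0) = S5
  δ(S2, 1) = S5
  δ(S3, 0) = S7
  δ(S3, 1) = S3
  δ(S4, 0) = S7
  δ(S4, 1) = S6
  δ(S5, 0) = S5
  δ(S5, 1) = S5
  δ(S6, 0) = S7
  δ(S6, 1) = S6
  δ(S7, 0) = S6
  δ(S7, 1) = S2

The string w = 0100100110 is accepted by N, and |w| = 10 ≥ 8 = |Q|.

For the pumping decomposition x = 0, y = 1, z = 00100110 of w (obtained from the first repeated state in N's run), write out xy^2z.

xy^2z = 0·1·1·00100110 = 01100100110.
Reading y = 1 takes N from S6 back to S6, so after x·y·y the machine is still in S6, and z then leads to the accepting state S7. Hence 01100100110 ∈ L(N).

01100100110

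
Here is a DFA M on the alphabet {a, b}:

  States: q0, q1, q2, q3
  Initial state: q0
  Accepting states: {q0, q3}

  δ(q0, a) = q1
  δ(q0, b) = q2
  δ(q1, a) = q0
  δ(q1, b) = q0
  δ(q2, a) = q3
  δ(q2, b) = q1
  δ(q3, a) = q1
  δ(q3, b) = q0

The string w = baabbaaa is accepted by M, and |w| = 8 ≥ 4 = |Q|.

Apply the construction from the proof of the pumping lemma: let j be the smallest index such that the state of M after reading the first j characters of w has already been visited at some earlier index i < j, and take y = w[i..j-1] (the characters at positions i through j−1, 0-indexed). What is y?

baab

State sequence: q0 -b-> q2 -a-> q3 -a-> q1 -b-> q0 -b-> q2 -a-> q3 -a-> q1 -a-> q0
First repeat at step 4: q0 was already visited.

So i = 0, j = 4, giving x = w[0:0] = ε, y = w[0:4] = baab, z = w[4:8] = baaa.
Check: |xy| = 4 ≤ 4 and |y| = 4 ≥ 1. Reading y takes M from q0 back to q0, so every xyⁱz is accepted.
Pumping length from the standard proof: p = 4 (the number of states). The repeated state found above gives |xy| = j ≤ 4 and |y| = j − i ≥ 1.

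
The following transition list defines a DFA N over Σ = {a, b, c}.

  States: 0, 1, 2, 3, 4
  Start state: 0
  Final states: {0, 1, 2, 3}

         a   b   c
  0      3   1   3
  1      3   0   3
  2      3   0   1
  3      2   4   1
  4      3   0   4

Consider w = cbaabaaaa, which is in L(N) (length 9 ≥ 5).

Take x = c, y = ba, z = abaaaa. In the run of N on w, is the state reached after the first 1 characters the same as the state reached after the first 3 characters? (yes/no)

State sequence: 0 -c-> 3 -b-> 4 -a-> 3

After x (step 1): 3. After xy (step 3): 3.
They match, so y = ba drives N around a cycle from 3 back to itself; pumping y any number of times keeps N in 3 before reading z, and xyⁱz ∈ L(N) for every i ≥ 0.

yes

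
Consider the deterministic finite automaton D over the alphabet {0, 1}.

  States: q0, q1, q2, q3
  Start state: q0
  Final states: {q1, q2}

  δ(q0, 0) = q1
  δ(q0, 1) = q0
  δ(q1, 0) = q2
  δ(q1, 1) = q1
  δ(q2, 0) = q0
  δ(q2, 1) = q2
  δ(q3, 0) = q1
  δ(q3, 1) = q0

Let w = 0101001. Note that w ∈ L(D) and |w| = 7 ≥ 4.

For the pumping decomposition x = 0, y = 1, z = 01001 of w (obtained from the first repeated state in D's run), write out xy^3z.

xy^3z = 0·1·1·1·01001 = 011101001.
Reading y = 1 takes D from q1 back to q1, so after x·y·y·y the machine is still in q1, and z then leads to the accepting state q1. Hence 011101001 ∈ L(D).

011101001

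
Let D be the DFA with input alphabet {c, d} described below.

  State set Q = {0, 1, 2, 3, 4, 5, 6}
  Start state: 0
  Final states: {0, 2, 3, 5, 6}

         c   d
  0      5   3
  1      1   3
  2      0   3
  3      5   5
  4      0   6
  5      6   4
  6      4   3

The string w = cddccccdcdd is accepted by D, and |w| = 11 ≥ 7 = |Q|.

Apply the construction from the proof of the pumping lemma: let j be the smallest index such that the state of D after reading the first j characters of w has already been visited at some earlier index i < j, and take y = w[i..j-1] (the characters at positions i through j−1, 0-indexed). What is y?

dc

State sequence: 0 -c-> 5 -d-> 4 -d-> 6 -c-> 4 -c-> 0 -c-> 5 -c-> 6 -d-> 3 -c-> 5 -d-> 4 -d-> 6
First repeat at step 4: 4 was already visited.

So i = 2, j = 4, giving x = w[0:2] = cd, y = w[2:4] = dc, z = w[4:11] = cccdcdd.
Check: |xy| = 4 ≤ 7 and |y| = 2 ≥ 1. Reading y takes D from 4 back to 4, so every xyⁱz is accepted.
With |Q| = 7, pigeonhole forces a state repeat no later than step 7; the substring read between the first and second visits to that state can be pumped.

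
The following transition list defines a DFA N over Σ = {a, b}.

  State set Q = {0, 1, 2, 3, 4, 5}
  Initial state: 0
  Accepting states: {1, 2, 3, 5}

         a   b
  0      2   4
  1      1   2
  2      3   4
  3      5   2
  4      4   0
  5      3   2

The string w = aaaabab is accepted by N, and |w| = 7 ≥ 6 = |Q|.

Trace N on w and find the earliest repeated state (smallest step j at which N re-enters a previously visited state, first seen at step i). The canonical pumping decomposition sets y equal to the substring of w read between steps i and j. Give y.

aa

State sequence: 0 -a-> 2 -a-> 3 -a-> 5 -a-> 3 -b-> 2 -a-> 3 -b-> 2
First repeat at step 4: 3 was already visited.

So i = 2, j = 4, giving x = w[0:2] = aa, y = w[2:4] = aa, z = w[4:7] = bab.
Check: |xy| = 4 ≤ 6 and |y| = 2 ≥ 1. Reading y takes N from 3 back to 3, so every xyⁱz is accepted.
The DFA has 6 states, so the proof of the pumping lemma guarantees a repeated state among the first 6+1 visited; the segment between the two visits is the pumpable y.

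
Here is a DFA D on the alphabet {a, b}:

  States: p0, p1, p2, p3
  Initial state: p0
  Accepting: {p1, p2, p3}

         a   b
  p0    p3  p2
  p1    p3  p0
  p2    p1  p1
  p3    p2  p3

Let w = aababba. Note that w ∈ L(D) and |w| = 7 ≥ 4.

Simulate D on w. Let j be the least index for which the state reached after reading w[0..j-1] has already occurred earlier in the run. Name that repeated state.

p3

State sequence: p0 -a-> p3 -a-> p2 -b-> p1 -a-> p3 -b-> p3 -b-> p3 -a-> p2
First repeat at step 4: p3 was already visited.

The earliest repeat is at step j = 4: D is in p3, which it already visited at step i = 1.
The DFA has 4 states, so the proof of the pumping lemma guarantees a repeated state among the first 4+1 visited; the segment between the two visits is the pumpable y.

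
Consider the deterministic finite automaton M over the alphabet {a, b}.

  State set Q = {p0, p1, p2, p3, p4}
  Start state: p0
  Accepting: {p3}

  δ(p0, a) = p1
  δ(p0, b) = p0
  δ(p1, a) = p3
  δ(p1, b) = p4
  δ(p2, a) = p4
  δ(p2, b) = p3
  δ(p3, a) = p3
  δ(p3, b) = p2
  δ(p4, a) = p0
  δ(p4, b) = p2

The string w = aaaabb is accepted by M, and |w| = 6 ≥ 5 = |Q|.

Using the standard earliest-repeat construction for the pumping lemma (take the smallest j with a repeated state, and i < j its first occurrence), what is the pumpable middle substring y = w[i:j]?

State sequence: p0 -a-> p1 -a-> p3 -a-> p3 -a-> p3 -b-> p2 -b-> p3
First repeat at step 3: p3 was already visited.

So i = 2, j = 3, giving x = w[0:2] = aa, y = w[2:3] = a, z = w[3:6] = abb.
Check: |xy| = 3 ≤ 5 and |y| = 1 ≥ 1. Reading y takes M from p3 back to p3, so every xyⁱz is accepted.
Pumping length from the standard proof: p = 5 (the number of states). The repeated state found above gives |xy| = j ≤ 5 and |y| = j − i ≥ 1.

a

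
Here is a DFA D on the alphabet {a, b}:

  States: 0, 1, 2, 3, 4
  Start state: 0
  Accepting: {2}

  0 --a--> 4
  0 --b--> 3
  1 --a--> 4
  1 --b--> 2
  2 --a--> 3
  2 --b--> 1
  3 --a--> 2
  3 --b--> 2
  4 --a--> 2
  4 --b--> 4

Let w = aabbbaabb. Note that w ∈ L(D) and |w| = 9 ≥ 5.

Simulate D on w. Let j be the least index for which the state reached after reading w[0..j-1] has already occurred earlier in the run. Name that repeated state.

2

Run of D on w = a a b b b a a b b:
  step 0: 0  (start)
  step 1: 4  (read a: 0→4)
  step 2: 2  (read a: 4→2)
  step 3: 1  (read b: 2→1)
  step 4: 2  (read b: 1→2)   ← first repeat (2 seen earlier)
  step 5: 1  (read b: 2→1)
  step 6: 4  (read a: 1→4)
  step 7: 2  (read a: 4→2)
  step 8: 1  (read b: 2→1)
  step 9: 2  (read b: 1→2)

The earliest repeat is at step j = 4: D is in 2, which it already visited at step i = 2.
The DFA has 5 states, so the proof of the pumping lemma guarantees a repeated state among the first 5+1 visited; the segment between the two visits is the pumpable y.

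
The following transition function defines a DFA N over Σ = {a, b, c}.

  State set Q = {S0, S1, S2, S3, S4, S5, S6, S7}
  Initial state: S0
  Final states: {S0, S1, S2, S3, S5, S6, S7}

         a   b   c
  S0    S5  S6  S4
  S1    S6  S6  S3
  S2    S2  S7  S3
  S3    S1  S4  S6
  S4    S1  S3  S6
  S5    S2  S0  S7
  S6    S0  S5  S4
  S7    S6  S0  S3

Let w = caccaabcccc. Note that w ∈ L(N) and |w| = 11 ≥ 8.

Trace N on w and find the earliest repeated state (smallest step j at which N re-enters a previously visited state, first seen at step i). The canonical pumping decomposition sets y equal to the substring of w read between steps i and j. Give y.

cacca

State sequence: S0 -c-> S4 -a-> S1 -c-> S3 -c-> S6 -a-> S0 -a-> S5 -b-> S0 -c-> S4 -c-> S6 -c-> S4 -c-> S6
First repeat at step 5: S0 was already visited.

So i = 0, j = 5, giving x = w[0:0] = ε, y = w[0:5] = cacca, z = w[5:11] = abcccc.
Check: |xy| = 5 ≤ 8 and |y| = 5 ≥ 1. Reading y takes N from S0 back to S0, so every xyⁱz is accepted.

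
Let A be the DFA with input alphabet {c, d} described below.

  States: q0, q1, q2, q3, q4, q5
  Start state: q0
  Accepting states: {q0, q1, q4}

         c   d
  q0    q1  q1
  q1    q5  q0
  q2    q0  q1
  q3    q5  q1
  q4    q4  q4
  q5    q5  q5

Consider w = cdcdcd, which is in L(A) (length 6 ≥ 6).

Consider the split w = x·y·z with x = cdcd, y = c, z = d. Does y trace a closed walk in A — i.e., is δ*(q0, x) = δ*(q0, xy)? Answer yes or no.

no

State sequence: q0 -c-> q1 -d-> q0 -c-> q1 -d-> q0 -c-> q1

After x (step 4): q0. After xy (step 5): q1.
They differ (q0 ≠ q1), so y is not a cycle from the state after x; this split is not the one the pumping-lemma construction produces, and pumping y need not keep the string in L(A).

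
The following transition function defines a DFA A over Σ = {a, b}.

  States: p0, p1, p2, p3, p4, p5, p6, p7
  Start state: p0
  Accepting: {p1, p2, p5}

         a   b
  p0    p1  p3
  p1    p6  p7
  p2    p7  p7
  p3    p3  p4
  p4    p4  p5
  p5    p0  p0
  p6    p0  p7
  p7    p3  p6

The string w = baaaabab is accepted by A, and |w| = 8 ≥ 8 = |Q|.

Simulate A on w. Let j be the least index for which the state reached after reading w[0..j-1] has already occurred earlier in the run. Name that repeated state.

State sequence: p0 -b-> p3 -a-> p3 -a-> p3 -a-> p3 -a-> p3 -b-> p4 -a-> p4 -b-> p5
First repeat at step 2: p3 was already visited.

The earliest repeat is at step j = 2: A is in p3, which it already visited at step i = 1.
Since A has 8 states, any run of length ≥ 8 visits 8+1 states, so by pigeonhole some state repeats within the first 8 steps — that repeat gives the pumpable loop.

p3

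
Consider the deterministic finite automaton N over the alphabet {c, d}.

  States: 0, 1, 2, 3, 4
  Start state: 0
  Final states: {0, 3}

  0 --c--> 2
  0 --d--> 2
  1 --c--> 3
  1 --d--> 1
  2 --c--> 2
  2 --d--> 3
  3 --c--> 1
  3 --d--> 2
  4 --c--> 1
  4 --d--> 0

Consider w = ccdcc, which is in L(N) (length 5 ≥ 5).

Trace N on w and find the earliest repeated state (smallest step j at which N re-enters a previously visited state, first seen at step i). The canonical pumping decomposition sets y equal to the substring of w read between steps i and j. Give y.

c

State sequence: 0 -c-> 2 -c-> 2 -d-> 3 -c-> 1 -c-> 3
First repeat at step 2: 2 was already visited.

So i = 1, j = 2, giving x = w[0:1] = c, y = w[1:2] = c, z = w[2:5] = dcc.
Check: |xy| = 2 ≤ 5 and |y| = 1 ≥ 1. Reading y takes N from 2 back to 2, so every xyⁱz is accepted.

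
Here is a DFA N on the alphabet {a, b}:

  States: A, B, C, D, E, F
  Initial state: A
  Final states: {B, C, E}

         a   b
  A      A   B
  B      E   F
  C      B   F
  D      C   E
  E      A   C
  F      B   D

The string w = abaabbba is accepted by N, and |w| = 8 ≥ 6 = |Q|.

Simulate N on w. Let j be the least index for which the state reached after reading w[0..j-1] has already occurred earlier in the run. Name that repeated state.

A

State sequence: A -a-> A -b-> B -a-> E -a-> A -b-> B -b-> F -b-> D -a-> C
First repeat at step 1: A was already visited.

The earliest repeat is at step j = 1: N is in A, which it already visited at step i = 0.
The DFA has 6 states, so the proof of the pumping lemma guarantees a repeated state among the first 6+1 visited; the segment between the two visits is the pumpable y.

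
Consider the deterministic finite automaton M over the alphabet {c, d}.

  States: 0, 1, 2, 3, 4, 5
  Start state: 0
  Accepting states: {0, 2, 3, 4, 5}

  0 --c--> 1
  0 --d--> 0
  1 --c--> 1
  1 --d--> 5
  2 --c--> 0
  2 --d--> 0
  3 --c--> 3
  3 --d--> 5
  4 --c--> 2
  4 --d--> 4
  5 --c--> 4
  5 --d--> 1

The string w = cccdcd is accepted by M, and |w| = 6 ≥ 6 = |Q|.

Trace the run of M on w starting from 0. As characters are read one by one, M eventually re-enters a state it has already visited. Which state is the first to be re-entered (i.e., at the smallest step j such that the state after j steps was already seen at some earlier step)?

Run of M on w = c c c d c d:
  step 0: 0  (start)
  step 1: 1  (read c: 0→1)
  step 2: 1  (read c: 1→1)   ← first repeat (1 seen earlier)
  step 3: 1  (read c: 1→1)
  step 4: 5  (read d: 1→5)
  step 5: 4  (read c: 5→4)
  step 6: 4  (read d: 4→4)

The earliest repeat is at step j = 2: M is in 1, which it already visited at step i = 1.
With |Q| = 6, pigeonhole forces a state repeat no later than step 6; the substring read between the first and second visits to that state can be pumped.

1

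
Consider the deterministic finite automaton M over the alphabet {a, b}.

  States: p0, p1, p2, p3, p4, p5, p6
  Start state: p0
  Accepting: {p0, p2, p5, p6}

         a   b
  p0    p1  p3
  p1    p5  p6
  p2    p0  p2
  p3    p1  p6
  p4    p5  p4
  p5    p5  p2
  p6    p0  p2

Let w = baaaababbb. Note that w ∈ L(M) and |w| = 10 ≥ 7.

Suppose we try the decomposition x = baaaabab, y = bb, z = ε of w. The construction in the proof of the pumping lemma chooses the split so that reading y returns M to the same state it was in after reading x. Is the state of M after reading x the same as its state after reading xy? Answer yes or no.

Run of M on the first 10 characters of w = b a a a a b a b b b:
  step 0: p0  (start)
  step 1: p3  (read b: p0→p3)
  step 2: p1  (read a: p3→p1)
  step 3: p5  (read a: p1→p5)
  step 4: p5  (read a: p5→p5)
  step 5: p5  (read a: p5→p5)
  step 6: p2  (read b: p5→p2)
  step 7: p0  (read a: p2→p0)
  step 8: p3  (read b: p0→p3)
  step 9: p6  (read b: p3→p6)
  step 10: p2  (read b: p6→p2)

After x (step 8): p3. After xy (step 10): p2.
They differ (p3 ≠ p2), so y is not a cycle from the state after x; this split is not the one the pumping-lemma construction produces, and pumping y need not keep the string in L(M).

no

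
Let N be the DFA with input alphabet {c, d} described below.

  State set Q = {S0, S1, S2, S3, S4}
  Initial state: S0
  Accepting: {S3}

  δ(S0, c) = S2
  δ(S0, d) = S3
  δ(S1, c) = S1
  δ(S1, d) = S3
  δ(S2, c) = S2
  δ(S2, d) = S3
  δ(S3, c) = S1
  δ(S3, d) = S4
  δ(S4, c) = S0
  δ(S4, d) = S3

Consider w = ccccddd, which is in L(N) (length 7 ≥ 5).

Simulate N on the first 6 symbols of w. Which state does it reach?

Run of N on the first 6 characters of w = c c c c d d:
  step 0: S0  (start)
  step 1: S2  (read c: S0→S2)
  step 2: S2  (read c: S2→S2)
  step 3: S2  (read c: S2→S2)
  step 4: S2  (read c: S2→S2)
  step 5: S3  (read d: S2→S3)
  step 6: S4  (read d: S3→S4)

After reading 6 characters, N is in state S4.
(This kind of state-tracing is the core of the pumping-lemma construction: with 5 states, pigeonhole forces a repeat within the first 5 steps.)

S4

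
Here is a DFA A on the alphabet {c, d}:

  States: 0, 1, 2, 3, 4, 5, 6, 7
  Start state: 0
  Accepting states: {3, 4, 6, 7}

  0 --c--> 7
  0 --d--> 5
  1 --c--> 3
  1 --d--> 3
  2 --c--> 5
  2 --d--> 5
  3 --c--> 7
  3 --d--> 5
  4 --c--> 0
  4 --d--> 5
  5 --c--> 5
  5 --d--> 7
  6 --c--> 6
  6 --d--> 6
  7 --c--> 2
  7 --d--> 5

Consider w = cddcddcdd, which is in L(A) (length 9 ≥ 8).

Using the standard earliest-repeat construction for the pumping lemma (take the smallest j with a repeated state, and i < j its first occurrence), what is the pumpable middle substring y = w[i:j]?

State sequence: 0 -c-> 7 -d-> 5 -d-> 7 -c-> 2 -d-> 5 -d-> 7 -c-> 2 -d-> 5 -d-> 7
First repeat at step 3: 7 was already visited.

So i = 1, j = 3, giving x = w[0:1] = c, y = w[1:3] = dd, z = w[3:9] = cddcdd.
Check: |xy| = 3 ≤ 8 and |y| = 2 ≥ 1. Reading y takes A from 7 back to 7, so every xyⁱz is accepted.
Pumping length from the standard proof: p = 8 (the number of states). The repeated state found above gives |xy| = j ≤ 8 and |y| = j − i ≥ 1.

dd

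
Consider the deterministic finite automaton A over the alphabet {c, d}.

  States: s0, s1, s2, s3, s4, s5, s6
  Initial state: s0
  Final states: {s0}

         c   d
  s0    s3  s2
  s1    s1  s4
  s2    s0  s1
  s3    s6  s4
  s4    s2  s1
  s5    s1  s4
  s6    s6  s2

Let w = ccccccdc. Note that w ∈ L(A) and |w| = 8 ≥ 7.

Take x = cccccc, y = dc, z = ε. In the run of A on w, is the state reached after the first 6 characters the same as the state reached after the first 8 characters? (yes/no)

Run of A on the first 8 characters of w = c c c c c c d c:
  step 0: s0  (start)
  step 1: s3  (read c: s0→s3)
  step 2: s6  (read c: s3→s6)
  step 3: s6  (read c: s6→s6)
  step 4: s6  (read c: s6→s6)
  step 5: s6  (read c: s6→s6)
  step 6: s6  (read c: s6→s6)
  step 7: s2  (read d: s6→s2)
  step 8: s0  (read c: s2→s0)

After x (step 6): s6. After xy (step 8): s0.
They differ (s6 ≠ s0), so y is not a cycle from the state after x; this split is not the one the pumping-lemma construction produces, and pumping y need not keep the string in L(A).

no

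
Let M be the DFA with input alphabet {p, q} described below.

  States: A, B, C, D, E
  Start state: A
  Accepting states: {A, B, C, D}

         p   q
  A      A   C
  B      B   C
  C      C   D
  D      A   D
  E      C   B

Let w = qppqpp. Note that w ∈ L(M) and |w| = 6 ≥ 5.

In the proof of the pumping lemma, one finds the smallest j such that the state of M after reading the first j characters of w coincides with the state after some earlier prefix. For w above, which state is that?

C

State sequence: A -q-> C -p-> C -p-> C -q-> D -p-> A -p-> A
First repeat at step 2: C was already visited.

The earliest repeat is at step j = 2: M is in C, which it already visited at step i = 1.
Since M has 5 states, any run of length ≥ 5 visits 5+1 states, so by pigeonhole some state repeats within the first 5 steps — that repeat gives the pumpable loop.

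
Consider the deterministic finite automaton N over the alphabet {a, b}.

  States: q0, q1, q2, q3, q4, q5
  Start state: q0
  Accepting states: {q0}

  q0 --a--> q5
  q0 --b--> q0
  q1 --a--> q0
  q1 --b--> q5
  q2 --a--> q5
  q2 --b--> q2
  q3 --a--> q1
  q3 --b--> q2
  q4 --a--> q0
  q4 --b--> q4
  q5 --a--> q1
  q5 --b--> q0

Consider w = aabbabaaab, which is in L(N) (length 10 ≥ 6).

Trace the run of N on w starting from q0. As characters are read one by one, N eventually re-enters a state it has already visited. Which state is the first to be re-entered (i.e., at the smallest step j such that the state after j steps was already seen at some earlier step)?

Run of N on w = a a b b a b a a a b:
  step 0: q0  (start)
  step 1: q5  (read a: q0→q5)
  step 2: q1  (read a: q5→q1)
  step 3: q5  (read b: q1→q5)   ← first repeat (q5 seen earlier)
  step 4: q0  (read b: q5→q0)
  step 5: q5  (read a: q0→q5)
  step 6: q0  (read b: q5→q0)
  step 7: q5  (read a: q0→q5)
  step 8: q1  (read a: q5→q1)
  step 9: q0  (read a: q1→q0)
  step 10: q0  (read b: q0→q0)

The earliest repeat is at step j = 3: N is in q5, which it already visited at step i = 1.

q5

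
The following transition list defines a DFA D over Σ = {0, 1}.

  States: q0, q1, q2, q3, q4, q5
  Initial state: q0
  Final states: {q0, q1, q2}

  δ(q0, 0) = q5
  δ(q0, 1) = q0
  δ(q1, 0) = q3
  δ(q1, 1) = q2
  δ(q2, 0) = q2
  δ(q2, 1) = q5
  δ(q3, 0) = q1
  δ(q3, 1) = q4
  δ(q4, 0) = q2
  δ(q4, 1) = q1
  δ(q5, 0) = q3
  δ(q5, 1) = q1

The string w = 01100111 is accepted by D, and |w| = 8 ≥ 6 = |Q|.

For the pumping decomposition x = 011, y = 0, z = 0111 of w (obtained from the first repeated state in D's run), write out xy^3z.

xy^3z = 011·0·0·0·0111 = 0110000111.
Reading y = 0 takes D from q2 back to q2, so after x·y·y·y the machine is still in q2, and z then leads to the accepting state q2. Hence 0110000111 ∈ L(D).

0110000111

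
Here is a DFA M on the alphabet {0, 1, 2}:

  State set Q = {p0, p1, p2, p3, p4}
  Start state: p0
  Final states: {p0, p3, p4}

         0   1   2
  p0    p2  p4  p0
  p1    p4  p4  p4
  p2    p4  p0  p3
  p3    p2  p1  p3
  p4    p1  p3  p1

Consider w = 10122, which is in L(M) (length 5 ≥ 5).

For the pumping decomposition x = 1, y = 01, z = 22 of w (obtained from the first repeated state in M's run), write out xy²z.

xy^2z = 1·01·01·22 = 1010122.
Reading y = 01 takes M from p4 back to p4, so after x·y·y the machine is still in p4, and z then leads to the accepting state p4. Hence 1010122 ∈ L(M).

1010122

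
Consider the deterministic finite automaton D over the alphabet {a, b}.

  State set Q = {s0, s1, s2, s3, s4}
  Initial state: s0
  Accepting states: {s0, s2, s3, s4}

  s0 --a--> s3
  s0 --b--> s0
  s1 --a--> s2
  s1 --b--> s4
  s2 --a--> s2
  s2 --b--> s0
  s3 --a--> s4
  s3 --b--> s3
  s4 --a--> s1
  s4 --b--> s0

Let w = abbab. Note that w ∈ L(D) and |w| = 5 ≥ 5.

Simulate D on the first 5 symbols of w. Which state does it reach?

s0

Run of D on the first 5 characters of w = a b b a b:
  step 0: s0  (start)
  step 1: s3  (read a: s0→s3)
  step 2: s3  (read b: s3→s3)
  step 3: s3  (read b: s3→s3)
  step 4: s4  (read a: s3→s4)
  step 5: s0  (read b: s4→s0)

After reading 5 characters, D is in state s0.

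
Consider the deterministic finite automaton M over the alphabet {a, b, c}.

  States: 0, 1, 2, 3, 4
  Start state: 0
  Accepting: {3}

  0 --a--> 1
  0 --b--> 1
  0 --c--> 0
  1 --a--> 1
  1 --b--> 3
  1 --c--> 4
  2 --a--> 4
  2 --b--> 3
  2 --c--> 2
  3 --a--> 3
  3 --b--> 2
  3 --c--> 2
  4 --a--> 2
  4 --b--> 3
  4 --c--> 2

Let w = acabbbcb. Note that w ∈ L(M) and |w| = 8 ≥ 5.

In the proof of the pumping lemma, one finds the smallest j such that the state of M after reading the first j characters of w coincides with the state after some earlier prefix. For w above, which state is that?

2

Run of M on w = a c a b b b c b:
  step 0: 0  (start)
  step 1: 1  (read a: 0→1)
  step 2: 4  (read c: 1→4)
  step 3: 2  (read a: 4→2)
  step 4: 3  (read b: 2→3)
  step 5: 2  (read b: 3→2)   ← first repeat (2 seen earlier)
  step 6: 3  (read b: 2→3)
  step 7: 2  (read c: 3→2)
  step 8: 3  (read b: 2→3)

The earliest repeat is at step j = 5: M is in 2, which it already visited at step i = 3.
Pumping length from the standard proof: p = 5 (the number of states). The repeated state found above gives |xy| = j ≤ 5 and |y| = j − i ≥ 1.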